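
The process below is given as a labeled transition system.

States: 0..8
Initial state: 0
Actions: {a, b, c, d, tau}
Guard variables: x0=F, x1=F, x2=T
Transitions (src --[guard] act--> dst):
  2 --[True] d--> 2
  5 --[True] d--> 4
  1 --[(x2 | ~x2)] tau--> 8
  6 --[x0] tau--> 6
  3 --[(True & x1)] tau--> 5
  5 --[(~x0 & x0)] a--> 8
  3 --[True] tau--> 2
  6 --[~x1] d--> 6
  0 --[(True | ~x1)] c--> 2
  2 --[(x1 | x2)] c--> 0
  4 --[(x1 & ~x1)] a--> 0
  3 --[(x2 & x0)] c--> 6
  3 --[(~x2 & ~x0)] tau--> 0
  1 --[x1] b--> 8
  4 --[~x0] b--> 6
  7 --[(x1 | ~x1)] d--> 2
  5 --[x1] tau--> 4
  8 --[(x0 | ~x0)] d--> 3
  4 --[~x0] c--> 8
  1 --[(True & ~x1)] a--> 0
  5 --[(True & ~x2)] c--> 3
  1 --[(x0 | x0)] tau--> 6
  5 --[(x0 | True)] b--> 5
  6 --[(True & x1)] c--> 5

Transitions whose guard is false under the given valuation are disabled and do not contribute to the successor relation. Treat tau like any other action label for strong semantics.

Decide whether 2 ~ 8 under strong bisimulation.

Answer: NOT BISIMILAR

Working:
Refine partition for ~:
  round 0: {{0,1,2,3,4,5,6,7,8}}
  round 1: {{0},{1},{2},{3},{4},{5},{6,7,8}}
  round 2: {{0},{1},{2},{3},{4},{5},{6},{7},{8}}
9 equivalence class(es) (converged in 3)
2∈{2}, 8∈{8}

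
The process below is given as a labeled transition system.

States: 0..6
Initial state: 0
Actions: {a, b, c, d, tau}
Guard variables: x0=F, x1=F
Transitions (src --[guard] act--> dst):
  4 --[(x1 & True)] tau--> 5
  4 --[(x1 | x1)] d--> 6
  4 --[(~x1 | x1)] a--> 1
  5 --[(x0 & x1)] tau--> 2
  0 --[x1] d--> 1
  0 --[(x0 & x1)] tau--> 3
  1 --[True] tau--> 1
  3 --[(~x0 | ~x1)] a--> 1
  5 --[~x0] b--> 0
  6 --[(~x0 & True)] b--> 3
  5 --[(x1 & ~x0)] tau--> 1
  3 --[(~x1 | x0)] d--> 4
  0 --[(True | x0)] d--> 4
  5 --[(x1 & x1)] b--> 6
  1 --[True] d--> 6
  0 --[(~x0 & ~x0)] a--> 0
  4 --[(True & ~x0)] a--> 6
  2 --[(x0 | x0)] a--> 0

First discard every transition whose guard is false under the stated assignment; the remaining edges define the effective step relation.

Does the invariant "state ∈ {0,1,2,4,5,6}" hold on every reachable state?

Answer: INVARIANT VIOLATED at state 3

Trace:
Inv-set: {0,1,2,4,5,6}
Reach set: {0,1,3,4,6}
  0: ok
  1: ok
  3: ✗ unsafe
  4: ok
  6: ok
reach 3 via d·a·b — violates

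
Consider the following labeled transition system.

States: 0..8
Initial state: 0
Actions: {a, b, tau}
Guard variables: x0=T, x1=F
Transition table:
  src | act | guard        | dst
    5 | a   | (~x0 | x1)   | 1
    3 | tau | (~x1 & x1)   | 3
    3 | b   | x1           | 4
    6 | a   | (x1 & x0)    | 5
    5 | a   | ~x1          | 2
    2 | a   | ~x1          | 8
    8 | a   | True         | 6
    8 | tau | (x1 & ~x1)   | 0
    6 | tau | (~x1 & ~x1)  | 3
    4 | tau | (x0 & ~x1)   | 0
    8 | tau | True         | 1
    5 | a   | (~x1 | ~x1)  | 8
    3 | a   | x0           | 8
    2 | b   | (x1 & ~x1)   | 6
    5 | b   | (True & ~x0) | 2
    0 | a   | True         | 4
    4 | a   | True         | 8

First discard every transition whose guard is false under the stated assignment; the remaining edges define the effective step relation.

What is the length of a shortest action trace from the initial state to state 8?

Answer: 2

Trace:
BFS to 8:
  Layer 0: {0}
  Layer 1: {4}
  Layer 2: {8}
depth(8)=2, e.g. a·a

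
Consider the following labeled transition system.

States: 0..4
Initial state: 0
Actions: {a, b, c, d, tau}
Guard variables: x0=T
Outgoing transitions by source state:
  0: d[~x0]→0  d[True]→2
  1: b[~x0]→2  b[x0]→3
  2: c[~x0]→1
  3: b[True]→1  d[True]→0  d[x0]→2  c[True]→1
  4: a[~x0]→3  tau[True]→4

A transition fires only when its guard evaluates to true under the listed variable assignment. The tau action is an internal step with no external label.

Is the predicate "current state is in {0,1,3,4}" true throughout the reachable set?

Allowed set {0,1,3,4}
R = {0,2}
  0: ok
  2: VIOLATES
counterexample path to 2: d

Answer: INVARIANT VIOLATED at state 2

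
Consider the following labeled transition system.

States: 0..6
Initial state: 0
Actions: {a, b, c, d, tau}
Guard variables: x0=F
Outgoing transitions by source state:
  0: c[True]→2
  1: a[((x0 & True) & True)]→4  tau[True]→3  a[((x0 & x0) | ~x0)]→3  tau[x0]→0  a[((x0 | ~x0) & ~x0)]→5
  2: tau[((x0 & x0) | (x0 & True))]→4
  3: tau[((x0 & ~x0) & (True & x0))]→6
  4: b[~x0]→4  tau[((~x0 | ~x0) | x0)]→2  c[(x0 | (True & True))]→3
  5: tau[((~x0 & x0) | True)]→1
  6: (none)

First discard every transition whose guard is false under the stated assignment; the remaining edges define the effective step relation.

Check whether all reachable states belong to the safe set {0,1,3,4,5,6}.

Answer: INVARIANT VIOLATED at state 2

Analysis:
Allowed set {0,1,3,4,5,6}
Reach set: {0,2}
  0: ✓
  2: VIOLATES
witness against invariant: c → 2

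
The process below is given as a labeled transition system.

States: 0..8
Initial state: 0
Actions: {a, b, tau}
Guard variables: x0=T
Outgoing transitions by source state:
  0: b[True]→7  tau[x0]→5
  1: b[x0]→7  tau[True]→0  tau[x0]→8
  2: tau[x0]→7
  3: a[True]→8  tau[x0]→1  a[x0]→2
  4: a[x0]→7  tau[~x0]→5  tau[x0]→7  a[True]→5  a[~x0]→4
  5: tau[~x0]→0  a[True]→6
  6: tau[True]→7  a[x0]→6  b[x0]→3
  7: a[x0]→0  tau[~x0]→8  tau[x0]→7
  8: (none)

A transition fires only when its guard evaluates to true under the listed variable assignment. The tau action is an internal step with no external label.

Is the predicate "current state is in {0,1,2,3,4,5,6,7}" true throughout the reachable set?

Answer: INVARIANT VIOLATED at state 8

Working:
Allowed set {0,1,2,3,4,5,6,7}
Reachable = {0,1,2,3,5,6,7,8}
  0: ok
  1: ok
  2: ok
  3: ok
  5: ok
  6: ok
  7: ok
  8: outside
witness against invariant: tau·a·b·a → 8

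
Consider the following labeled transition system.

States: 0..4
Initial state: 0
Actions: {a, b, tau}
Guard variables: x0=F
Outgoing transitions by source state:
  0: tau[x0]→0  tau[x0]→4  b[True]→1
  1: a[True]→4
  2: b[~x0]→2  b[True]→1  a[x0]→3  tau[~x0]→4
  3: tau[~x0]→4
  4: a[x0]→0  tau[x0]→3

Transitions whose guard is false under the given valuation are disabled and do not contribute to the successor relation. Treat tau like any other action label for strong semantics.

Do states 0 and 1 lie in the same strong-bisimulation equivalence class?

Answer: NOT BISIMILAR

Working:
Compute ~ classes (split until stable):
  round 0: {{0,1,2,3,4}}
  round 1: {{0},{1},{2},{3},{4}}
5 equivalence class(es) (converged in 2)
class of 0: {0}; class of 1: {1}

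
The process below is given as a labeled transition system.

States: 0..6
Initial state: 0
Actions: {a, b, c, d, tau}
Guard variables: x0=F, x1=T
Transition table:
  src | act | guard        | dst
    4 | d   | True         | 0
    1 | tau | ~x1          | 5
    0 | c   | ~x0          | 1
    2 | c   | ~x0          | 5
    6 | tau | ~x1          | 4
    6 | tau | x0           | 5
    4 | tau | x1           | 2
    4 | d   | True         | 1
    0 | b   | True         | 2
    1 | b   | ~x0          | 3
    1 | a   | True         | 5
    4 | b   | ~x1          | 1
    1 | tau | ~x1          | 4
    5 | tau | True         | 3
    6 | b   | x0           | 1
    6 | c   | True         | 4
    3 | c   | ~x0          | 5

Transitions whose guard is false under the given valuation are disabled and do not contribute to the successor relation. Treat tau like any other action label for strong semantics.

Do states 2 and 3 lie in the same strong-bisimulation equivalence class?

Answer: BISIMILAR

Analysis:
Refine partition for ~:
  P[0] = {{0,1,2,3,4,5,6}}
  P[1] = {{0},{1},{2,3,6},{4},{5}}
  P[2] = {{0},{1},{2,3},{4},{5},{6}}
Fixed point at round 3; 6 class(es).
class of 2: {2,3}; class of 3: {2,3}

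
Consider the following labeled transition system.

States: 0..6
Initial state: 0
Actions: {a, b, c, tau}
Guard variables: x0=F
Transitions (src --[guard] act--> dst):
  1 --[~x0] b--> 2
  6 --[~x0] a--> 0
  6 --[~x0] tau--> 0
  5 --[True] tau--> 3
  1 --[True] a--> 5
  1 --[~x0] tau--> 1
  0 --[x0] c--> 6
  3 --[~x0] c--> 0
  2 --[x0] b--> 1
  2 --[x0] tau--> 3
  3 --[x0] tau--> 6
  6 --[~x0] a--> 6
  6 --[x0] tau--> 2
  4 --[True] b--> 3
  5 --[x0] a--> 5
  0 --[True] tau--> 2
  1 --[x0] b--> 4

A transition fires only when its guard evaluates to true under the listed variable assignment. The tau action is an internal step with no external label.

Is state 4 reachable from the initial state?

Answer: UNREACHABLE

Trace:
10 transition(s) survive guard evaluation.
L0 = {0}
L1 = {2}  total {0,2}
Reachable = {0,2}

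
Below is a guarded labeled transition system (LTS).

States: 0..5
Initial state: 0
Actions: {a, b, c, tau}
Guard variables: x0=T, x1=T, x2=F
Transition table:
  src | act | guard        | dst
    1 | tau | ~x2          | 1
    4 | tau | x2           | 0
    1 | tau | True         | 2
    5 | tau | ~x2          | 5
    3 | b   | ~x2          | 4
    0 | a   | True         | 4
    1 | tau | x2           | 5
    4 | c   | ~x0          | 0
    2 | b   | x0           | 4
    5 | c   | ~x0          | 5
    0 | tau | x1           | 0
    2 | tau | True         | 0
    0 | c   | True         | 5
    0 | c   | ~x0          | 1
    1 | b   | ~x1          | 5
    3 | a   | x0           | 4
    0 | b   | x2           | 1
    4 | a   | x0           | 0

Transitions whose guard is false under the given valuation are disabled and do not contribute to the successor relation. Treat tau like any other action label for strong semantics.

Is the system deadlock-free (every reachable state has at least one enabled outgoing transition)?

Answer: DEADLOCK-FREE

Trace:
Reach set: {0,4,5}
  0: a→4  c→5  tau→0  [3 exit(s)]
  4: a→0  [1 exit(s)]
  5: tau→5  [1 exit(s)]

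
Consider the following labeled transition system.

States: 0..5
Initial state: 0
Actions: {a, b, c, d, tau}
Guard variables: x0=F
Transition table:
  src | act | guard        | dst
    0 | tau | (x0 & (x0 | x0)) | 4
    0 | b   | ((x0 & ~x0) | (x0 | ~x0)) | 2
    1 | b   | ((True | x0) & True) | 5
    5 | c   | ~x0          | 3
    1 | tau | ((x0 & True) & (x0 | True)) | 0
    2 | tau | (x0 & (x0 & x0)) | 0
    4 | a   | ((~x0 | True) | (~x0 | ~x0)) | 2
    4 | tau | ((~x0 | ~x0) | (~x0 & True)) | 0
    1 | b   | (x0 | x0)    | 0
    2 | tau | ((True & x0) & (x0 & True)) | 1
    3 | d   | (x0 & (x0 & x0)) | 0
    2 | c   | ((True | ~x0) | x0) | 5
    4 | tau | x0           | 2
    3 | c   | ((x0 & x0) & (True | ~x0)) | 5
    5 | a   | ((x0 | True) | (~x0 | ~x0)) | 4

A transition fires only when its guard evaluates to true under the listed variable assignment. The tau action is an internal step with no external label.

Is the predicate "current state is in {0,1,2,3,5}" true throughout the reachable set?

Answer: INVARIANT VIOLATED at state 4

Trace:
Inv-set: {0,1,2,3,5}
R = {0,2,3,4,5}
  0: ok
  2: ok
  3: ok
  4: outside
  5: ok
reach 4 via b·c·a — violates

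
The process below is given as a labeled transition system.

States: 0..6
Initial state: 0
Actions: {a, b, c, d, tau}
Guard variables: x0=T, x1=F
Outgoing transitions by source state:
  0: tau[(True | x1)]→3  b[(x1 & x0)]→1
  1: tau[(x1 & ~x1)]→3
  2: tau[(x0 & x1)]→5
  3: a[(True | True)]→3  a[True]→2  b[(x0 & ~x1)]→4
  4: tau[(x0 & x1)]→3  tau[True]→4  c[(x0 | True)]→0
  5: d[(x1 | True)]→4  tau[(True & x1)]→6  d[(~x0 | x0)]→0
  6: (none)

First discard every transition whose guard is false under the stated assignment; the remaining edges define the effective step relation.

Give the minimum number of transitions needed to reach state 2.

BFS to 2:
  L0 = {0}
  L1 = {3}
  L2 = {2,4}
first hit 2 at d=2 via tau·a

Answer: 2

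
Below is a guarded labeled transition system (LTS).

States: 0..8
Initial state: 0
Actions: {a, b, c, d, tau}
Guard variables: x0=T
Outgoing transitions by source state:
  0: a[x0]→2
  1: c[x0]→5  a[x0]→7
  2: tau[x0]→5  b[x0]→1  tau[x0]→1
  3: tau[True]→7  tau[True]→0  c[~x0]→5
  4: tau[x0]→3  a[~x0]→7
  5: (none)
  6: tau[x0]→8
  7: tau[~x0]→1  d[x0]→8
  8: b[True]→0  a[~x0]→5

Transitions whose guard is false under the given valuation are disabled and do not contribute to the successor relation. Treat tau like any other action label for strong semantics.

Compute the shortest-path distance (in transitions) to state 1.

Layered search for 1:
  L0 = {0}
  L1 = {2}
  L2 = {1,5}
first hit 1 at d=2 via a·b

Answer: 2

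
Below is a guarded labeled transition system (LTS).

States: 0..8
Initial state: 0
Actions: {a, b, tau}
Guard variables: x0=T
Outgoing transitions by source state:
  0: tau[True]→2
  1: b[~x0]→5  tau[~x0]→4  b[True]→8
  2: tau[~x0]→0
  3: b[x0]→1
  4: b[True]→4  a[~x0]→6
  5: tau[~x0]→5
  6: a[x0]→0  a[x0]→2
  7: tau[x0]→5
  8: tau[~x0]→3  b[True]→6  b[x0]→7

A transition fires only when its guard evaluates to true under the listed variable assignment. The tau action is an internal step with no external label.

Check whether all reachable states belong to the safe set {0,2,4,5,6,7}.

Inv-set: {0,2,4,5,6,7}
Reach set: {0,2}
  0: ok
  2: ok

Answer: INVARIANT HOLDS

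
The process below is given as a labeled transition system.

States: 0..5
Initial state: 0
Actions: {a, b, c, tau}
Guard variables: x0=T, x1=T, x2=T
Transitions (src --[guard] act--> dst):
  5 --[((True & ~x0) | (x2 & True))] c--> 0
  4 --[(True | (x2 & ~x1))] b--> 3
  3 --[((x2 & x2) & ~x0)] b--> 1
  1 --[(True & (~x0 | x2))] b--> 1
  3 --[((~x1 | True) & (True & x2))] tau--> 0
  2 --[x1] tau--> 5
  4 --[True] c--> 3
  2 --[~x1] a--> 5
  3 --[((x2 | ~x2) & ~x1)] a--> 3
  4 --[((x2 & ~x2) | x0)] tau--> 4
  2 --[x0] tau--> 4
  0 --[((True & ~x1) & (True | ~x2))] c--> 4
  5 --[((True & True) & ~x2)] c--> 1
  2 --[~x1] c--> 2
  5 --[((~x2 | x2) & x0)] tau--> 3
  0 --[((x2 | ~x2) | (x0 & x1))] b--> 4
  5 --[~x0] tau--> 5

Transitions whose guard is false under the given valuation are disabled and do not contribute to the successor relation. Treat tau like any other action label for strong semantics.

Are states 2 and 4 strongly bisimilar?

Answer: NOT BISIMILAR

Trace:
Compute ~ classes (split until stable):
  π0 = {{0,1,2,3,4,5}}
  π1 = {{0,1},{2,3},{4},{5}}
  π2 = {{0},{1},{2},{3},{4},{5}}
Fixed point at round 3; 6 class(es).
2∈{2}, 4∈{4}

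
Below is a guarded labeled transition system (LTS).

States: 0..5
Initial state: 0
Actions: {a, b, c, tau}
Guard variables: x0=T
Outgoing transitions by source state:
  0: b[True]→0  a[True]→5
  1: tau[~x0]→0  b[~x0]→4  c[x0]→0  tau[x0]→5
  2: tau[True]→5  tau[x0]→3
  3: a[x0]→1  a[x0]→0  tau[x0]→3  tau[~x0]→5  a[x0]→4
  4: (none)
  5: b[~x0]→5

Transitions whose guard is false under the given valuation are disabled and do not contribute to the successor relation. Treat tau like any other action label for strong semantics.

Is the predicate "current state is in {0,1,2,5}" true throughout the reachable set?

Inv-set: {0,1,2,5}
Reach set: {0,5}
  0: safe
  5: safe

Answer: INVARIANT HOLDS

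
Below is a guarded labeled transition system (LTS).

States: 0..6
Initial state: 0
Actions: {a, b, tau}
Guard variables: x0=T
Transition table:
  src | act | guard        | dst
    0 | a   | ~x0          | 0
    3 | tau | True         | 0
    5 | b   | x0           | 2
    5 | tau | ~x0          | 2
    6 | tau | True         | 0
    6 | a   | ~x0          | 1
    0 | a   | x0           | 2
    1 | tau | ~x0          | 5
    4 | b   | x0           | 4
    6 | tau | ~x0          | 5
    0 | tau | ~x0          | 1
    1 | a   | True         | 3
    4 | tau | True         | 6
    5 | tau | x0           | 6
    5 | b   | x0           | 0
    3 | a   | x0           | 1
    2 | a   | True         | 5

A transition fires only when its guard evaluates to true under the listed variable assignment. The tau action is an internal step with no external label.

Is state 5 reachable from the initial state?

11 transition(s) survive guard evaluation.
depth 0: {0}
depth 1: {2}  now seen {0,2}
depth 2: {5}  now seen {0,2,5}
depth 3: {6}  now seen {0,2,5,6}
Reachable = {0,2,5,6}
trace reaching 5: a·a

Answer: REACHABLE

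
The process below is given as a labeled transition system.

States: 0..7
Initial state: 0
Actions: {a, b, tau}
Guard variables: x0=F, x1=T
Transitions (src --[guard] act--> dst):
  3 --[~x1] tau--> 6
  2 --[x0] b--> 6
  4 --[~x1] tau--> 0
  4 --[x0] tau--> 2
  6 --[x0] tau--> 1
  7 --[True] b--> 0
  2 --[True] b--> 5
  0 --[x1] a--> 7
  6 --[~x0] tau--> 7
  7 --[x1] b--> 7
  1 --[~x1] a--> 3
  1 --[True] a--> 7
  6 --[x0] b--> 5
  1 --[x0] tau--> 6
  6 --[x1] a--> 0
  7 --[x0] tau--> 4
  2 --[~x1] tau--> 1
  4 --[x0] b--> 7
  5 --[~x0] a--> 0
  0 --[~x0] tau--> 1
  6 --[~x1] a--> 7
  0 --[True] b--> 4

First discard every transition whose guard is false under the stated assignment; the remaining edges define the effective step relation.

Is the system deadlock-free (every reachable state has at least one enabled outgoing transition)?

Reachable = {0,1,4,7}
  0: a→7  b→4  tau→1  [3 out]
  1: a→7  [1 out]
  4: ∅  [no exit]
  7: b→0  b→7  [2 out]
witness 4: b

Answer: DEADLOCK at state 4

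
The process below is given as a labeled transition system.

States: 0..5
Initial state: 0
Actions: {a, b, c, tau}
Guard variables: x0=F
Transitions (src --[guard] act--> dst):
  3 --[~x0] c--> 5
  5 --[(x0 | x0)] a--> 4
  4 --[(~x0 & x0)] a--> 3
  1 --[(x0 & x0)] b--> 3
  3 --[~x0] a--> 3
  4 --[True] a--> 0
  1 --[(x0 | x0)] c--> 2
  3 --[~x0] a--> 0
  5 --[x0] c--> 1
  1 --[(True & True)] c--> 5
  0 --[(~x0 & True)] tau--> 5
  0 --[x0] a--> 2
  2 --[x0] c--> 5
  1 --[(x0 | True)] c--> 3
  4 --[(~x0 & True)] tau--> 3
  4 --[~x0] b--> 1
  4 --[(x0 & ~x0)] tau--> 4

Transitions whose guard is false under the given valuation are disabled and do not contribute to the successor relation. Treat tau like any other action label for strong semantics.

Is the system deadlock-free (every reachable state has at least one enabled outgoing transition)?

Answer: DEADLOCK at state 5

Analysis:
Reachable = {0,5}
  0: tau→5  [deg 1]
  5: ∅  [deadlock]
witness 5: tau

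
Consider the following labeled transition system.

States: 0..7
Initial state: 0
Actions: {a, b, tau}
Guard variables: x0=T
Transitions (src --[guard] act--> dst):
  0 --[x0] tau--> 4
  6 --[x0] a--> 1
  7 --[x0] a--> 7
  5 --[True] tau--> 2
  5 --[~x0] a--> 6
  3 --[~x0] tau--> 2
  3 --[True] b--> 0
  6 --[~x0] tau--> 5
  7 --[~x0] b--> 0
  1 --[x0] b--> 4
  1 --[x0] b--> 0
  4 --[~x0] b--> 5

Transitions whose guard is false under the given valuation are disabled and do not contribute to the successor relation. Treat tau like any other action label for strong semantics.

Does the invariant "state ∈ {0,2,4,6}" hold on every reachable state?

Answer: INVARIANT HOLDS

Analysis:
Allowed set {0,2,4,6}
Reachable = {0,4}
  0: ✓
  4: ✓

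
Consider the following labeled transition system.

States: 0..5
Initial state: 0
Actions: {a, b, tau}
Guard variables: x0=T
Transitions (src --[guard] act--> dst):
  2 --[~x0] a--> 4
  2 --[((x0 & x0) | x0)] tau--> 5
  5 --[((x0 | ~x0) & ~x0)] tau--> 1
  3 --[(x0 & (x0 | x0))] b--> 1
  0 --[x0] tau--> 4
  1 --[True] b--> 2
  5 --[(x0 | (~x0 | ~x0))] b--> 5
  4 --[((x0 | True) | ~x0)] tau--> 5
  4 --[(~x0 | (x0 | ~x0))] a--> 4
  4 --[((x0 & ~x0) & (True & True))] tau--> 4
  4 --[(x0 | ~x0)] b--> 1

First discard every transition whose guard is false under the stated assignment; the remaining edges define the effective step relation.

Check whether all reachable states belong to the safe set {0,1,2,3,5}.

Answer: INVARIANT VIOLATED at state 4

Working:
Safe = {0,1,2,3,5}
Reach set: {0,1,2,4,5}
  0: ok
  1: ok
  2: ok
  4: VIOLATES
  5: ok
counterexample path to 4: tau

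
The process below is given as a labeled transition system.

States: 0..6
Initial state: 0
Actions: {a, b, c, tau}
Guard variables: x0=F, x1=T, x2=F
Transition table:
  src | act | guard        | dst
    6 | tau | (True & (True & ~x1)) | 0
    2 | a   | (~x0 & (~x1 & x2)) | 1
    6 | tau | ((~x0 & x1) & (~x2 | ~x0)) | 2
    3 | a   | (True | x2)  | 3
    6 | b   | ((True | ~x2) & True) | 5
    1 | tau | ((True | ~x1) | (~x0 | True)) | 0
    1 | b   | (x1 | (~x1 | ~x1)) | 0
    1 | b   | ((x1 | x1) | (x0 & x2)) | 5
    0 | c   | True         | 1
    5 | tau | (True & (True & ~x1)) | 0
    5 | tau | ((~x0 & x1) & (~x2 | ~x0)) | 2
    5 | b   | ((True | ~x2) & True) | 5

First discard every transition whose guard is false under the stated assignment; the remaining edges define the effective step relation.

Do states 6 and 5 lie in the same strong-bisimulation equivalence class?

Answer: BISIMILAR

Working:
Bisimulation quotient by refinement:
  π0 = {{0,1,2,3,4,5,6}}
  π1 = {{0},{1,5,6},{2,4},{3}}
  π2 = {{0},{1},{2,4},{3},{5,6}}
Fixed point at round 3; 5 class(es).
class of 6: {5,6}; class of 5: {5,6}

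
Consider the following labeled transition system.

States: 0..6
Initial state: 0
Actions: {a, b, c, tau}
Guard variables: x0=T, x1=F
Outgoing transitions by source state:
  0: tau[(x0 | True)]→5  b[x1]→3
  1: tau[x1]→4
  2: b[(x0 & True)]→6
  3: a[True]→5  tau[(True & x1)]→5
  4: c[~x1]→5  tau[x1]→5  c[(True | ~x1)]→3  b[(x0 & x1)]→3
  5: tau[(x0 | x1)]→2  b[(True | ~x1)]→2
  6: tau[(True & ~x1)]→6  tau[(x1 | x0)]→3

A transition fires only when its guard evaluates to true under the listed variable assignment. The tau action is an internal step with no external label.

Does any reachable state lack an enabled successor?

Reachable = {0,2,3,5,6}
  0: tau→5  [deg 1]
  2: b→6  [deg 1]
  3: a→5  [deg 1]
  5: b→2  tau→2  [deg 2]
  6: tau→3  tau→6  [deg 2]

Answer: DEADLOCK-FREE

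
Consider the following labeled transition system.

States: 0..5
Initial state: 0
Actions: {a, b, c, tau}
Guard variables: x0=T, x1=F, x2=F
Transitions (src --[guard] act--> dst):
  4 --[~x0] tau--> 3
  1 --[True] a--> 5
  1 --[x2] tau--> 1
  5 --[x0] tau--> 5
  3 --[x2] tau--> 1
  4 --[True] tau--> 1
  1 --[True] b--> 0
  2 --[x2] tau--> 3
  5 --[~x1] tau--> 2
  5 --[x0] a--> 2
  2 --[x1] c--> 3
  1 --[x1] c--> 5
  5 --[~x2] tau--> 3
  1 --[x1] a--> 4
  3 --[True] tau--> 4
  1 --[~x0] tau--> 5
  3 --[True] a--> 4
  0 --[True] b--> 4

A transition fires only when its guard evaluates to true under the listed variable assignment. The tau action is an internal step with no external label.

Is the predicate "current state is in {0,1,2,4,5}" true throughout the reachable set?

Answer: INVARIANT VIOLATED at state 3

Working:
Inv-set: {0,1,2,4,5}
Reachable = {0,1,2,3,4,5}
  0: ✓
  1: ✓
  2: ✓
  3: ✗ unsafe
  4: ✓
  5: ✓
reach 3 via b·tau·a·tau — violates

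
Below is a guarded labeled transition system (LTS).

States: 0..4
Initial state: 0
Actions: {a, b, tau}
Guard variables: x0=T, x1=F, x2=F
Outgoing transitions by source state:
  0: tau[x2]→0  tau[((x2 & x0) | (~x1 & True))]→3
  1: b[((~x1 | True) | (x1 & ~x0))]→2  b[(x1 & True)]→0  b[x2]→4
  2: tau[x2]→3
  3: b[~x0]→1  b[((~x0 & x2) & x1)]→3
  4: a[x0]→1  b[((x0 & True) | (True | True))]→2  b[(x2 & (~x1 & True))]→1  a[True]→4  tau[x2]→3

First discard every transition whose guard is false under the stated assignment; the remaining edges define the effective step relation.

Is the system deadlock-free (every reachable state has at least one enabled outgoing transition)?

Reach set: {0,3}
  0: tau→3  [deg 1]
  3: ∅  [no exit]
witness 3: tau

Answer: DEADLOCK at state 3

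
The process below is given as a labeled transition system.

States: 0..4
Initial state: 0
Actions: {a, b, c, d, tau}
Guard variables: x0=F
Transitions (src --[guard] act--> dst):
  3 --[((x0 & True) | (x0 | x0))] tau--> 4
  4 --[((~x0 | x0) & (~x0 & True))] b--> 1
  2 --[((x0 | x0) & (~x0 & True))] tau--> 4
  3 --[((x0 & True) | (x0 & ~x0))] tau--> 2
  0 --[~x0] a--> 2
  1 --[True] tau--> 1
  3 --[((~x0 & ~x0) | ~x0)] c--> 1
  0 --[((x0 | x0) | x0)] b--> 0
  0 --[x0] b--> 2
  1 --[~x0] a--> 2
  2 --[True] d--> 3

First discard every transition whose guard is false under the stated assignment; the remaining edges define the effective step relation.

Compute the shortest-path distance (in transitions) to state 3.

Answer: 2

Analysis:
Breadth-first toward 3:
  depth 0: {0}
  depth 1: {2}
  depth 2: {3}
3 enters at depth 2; path a·d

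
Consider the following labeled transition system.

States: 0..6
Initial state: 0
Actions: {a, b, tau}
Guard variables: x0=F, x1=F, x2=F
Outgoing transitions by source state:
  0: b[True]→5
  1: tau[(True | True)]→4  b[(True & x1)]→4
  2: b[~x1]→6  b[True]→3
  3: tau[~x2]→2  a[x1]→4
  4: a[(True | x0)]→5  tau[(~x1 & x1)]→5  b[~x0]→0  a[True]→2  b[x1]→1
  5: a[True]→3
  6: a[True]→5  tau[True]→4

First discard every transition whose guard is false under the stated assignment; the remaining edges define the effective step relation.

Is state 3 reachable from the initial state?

Answer: REACHABLE

Analysis:
Guard filter leaves 11 enabled edge(s).
L0 = {0}
L1 = {5}  now seen {0,5}
L2 = {3}  now seen {0,3,5}
L3 = {2}  now seen {0,2,3,5}
L4 = {6}  now seen {0,2,3,5,6}
L5 = {4}  now seen {0,2,3,4,5,6}
Reach set: {0,2,3,4,5,6}
Path to 3: b·a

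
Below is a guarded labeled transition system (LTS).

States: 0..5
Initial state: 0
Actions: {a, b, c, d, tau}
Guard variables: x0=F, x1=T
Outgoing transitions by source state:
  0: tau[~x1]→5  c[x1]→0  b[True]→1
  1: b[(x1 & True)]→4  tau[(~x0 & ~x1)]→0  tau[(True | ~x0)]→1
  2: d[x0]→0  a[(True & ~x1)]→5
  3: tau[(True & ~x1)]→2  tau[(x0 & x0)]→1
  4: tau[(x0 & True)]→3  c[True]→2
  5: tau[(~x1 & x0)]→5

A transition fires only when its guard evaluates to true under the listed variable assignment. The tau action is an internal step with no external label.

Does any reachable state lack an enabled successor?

Answer: DEADLOCK at state 2

Analysis:
Reachable = {0,1,2,4}
  0: b→1  c→0  [2 out]
  1: b→4  tau→1  [2 out]
  2: ∅  [deadlock]
  4: c→2  [1 out]
trace reaching 2: b·b·c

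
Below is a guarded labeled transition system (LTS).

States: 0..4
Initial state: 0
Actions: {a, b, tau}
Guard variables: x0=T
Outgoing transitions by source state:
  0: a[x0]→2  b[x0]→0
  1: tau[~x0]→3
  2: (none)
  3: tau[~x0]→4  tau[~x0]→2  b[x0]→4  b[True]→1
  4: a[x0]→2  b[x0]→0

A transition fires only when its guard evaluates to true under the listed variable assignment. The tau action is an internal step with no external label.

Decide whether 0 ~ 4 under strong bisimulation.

Answer: BISIMILAR

Working:
Refine partition for ~:
  round 0: {{0,1,2,3,4}}
  round 1: {{0,4},{1,2},{3}}
3 equivalence class(es) (converged in 2)
[0]={0,4}  [4]={0,4}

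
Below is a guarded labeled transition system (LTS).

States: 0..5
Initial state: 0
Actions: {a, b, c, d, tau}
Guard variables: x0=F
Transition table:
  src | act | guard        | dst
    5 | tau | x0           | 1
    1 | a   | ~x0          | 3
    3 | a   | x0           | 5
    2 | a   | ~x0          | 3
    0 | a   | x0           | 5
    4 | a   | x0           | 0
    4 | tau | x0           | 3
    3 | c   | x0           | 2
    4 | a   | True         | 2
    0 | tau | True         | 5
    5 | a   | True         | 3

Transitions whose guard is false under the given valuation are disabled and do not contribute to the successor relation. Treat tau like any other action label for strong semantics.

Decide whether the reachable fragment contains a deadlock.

Answer: DEADLOCK at state 3

Working:
R = {0,3,5}
  0: tau→5  [1 out]
  3: ∅  [no exit]
  5: a→3  [1 out]
Path to 3: tau·a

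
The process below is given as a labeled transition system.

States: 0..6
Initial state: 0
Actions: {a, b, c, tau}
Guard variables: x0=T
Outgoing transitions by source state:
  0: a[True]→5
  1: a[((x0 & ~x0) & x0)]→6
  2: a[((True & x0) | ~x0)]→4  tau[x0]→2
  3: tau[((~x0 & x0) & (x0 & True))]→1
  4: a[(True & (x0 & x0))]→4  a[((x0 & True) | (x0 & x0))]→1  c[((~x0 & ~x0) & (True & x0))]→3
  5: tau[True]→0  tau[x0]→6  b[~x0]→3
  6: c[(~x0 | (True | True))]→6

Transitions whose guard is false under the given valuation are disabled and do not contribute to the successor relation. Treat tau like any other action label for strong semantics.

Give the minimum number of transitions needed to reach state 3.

Layered search for 3:
  Layer 0: {0}
  Layer 1: {5}
  Layer 2: {6}
3 never appears.

Answer: UNREACHABLE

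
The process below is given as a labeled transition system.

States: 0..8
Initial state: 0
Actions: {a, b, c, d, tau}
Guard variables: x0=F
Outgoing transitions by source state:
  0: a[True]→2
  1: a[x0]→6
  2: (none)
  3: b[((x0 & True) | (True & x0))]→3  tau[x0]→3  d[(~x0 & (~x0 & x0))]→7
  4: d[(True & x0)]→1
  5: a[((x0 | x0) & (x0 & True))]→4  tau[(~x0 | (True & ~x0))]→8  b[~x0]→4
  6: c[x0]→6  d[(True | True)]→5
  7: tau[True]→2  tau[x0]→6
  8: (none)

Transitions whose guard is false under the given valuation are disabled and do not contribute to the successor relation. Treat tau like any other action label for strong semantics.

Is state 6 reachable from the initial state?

Answer: UNREACHABLE

Trace:
After dropping false guards: 5 live edges.
Layer 0: {0}
Layer 1: {2}  now seen {0,2}
Reach set: {0,2}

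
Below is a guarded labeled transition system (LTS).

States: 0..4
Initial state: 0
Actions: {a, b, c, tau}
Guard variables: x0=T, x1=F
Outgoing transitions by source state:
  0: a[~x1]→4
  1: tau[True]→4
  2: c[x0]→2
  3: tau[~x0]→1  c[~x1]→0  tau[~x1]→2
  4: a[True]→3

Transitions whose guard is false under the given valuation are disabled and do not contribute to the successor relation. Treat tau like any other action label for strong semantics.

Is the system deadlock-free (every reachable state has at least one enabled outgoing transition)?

Answer: DEADLOCK-FREE

Trace:
R = {0,2,3,4}
  0: a→4  [1 exit(s)]
  2: c→2  [1 exit(s)]
  3: c→0  tau→2  [2 exit(s)]
  4: a→3  [1 exit(s)]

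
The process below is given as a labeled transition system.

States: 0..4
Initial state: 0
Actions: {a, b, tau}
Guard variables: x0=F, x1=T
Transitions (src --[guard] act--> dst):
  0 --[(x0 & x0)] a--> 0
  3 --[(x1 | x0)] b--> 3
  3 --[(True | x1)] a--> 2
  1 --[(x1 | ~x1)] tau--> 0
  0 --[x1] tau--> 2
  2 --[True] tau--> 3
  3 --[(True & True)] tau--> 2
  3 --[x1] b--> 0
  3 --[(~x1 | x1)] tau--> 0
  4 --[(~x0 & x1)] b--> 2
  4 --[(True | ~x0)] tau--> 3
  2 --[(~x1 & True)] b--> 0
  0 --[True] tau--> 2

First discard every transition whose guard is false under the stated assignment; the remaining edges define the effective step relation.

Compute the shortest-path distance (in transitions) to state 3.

Answer: 2

Analysis:
Breadth-first toward 3:
  L0 = {0}
  L1 = {2}
  L2 = {3}
first hit 3 at d=2 via tau·tau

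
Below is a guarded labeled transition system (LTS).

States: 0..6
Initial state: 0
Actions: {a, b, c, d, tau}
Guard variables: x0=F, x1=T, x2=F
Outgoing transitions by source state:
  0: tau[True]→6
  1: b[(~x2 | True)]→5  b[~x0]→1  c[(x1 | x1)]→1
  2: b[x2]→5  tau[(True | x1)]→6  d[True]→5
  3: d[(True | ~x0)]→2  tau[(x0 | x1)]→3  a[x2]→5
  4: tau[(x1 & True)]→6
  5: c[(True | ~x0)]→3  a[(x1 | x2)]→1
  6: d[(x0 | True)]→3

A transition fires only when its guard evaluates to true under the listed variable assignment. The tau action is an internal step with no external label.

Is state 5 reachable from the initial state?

Answer: REACHABLE

Working:
Guard filter leaves 12 enabled edge(s).
L0 = {0}
L1 = {6}  now seen {0,6}
L2 = {3}  now seen {0,3,6}
L3 = {2}  now seen {0,2,3,6}
L4 = {5}  now seen {0,2,3,5,6}
L5 = {1}  now seen {0,1,2,3,5,6}
R = {0,1,2,3,5,6}
trace reaching 5: tau·d·d·d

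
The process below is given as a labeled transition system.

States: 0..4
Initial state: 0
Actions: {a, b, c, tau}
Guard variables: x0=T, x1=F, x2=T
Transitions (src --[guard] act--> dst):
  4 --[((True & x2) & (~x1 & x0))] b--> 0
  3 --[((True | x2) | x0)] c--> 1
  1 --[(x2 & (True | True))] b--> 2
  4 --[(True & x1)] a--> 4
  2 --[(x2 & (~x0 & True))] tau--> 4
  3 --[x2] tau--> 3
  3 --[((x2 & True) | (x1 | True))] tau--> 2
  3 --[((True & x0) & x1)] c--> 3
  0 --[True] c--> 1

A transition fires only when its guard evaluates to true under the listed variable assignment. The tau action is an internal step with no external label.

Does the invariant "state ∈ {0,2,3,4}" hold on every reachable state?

Inv-set: {0,2,3,4}
Reach set: {0,1,2}
  0: ✓
  1: outside
  2: ✓
counterexample path to 1: c

Answer: INVARIANT VIOLATED at state 1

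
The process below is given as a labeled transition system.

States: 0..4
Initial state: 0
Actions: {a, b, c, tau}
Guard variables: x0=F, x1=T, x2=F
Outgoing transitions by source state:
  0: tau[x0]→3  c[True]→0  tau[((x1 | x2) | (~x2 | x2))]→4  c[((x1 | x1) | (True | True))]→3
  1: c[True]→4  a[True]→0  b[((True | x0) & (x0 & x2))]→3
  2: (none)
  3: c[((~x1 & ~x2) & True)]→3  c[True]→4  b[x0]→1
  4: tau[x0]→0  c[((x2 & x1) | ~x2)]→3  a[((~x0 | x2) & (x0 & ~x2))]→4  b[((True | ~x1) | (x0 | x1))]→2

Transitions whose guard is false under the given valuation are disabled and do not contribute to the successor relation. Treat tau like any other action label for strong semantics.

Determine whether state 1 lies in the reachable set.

Answer: UNREACHABLE

Trace:
Guard filter leaves 8 enabled edge(s).
depth 0: {0}
depth 1: {3,4}  cumulative {0,3,4}
depth 2: {2}  cumulative {0,2,3,4}
Reach set: {0,2,3,4}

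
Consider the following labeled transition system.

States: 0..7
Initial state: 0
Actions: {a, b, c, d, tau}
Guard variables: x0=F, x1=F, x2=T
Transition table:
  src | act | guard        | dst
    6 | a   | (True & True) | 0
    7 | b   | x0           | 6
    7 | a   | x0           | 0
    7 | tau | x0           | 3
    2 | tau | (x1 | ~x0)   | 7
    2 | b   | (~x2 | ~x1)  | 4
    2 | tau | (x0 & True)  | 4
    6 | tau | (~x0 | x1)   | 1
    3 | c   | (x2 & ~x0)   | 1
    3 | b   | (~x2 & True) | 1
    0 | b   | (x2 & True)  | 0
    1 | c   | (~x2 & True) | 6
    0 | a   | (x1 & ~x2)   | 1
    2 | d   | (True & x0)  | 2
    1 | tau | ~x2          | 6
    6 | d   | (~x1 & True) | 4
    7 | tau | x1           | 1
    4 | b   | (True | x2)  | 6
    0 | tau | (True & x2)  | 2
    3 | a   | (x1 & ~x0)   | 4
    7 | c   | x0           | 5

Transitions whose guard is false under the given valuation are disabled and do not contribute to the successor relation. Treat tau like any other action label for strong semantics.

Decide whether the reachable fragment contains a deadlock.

R = {0,1,2,4,6,7}
  0: b→0  tau→2  [deg 2]
  1: ∅  [STUCK]
  2: b→4  tau→7  [deg 2]
  4: b→6  [deg 1]
  6: a→0  d→4  tau→1  [deg 3]
  7: ∅  [STUCK]
Path to 1: tau·b·b·tau

Answer: DEADLOCK at state 1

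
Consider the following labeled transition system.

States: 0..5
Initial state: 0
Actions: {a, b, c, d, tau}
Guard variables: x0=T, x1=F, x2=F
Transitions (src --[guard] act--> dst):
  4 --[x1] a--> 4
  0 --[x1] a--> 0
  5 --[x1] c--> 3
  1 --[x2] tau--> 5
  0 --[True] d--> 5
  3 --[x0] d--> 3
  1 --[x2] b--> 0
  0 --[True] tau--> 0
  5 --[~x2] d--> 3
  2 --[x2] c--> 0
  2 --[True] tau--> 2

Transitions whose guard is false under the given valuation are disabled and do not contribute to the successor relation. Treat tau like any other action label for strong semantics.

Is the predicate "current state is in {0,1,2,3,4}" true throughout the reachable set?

Answer: INVARIANT VIOLATED at state 5

Trace:
Safe = {0,1,2,3,4}
Reachable = {0,3,5}
  0: safe
  3: safe
  5: VIOLATES
reach 5 via d — violates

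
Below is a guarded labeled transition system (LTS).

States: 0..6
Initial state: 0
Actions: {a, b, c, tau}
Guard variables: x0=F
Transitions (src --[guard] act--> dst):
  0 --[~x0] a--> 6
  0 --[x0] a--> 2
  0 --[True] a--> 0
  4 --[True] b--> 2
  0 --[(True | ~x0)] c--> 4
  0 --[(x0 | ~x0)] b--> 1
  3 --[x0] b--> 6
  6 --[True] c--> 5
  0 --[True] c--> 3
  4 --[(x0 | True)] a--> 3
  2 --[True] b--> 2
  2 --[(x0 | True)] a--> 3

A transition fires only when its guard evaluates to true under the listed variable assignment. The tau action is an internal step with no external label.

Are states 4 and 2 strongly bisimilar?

Answer: BISIMILAR

Trace:
Bisimulation quotient by refinement:
  π0 = {{0,1,2,3,4,5,6}}
  π1 = {{0},{1,3,5},{2,4},{6}}
stable after 2 split(s): 4 block(s)
class of 4: {2,4}; class of 2: {2,4}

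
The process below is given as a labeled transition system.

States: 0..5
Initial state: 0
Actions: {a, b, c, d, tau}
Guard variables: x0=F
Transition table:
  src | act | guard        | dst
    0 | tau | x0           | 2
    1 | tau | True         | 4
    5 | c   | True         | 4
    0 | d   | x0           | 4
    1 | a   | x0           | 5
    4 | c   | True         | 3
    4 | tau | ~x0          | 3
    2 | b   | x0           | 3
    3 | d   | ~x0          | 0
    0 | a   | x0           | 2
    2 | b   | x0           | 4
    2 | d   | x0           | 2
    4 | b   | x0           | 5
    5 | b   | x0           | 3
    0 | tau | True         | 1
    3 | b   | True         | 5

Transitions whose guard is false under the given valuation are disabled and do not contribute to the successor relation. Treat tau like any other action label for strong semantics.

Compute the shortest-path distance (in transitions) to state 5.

Answer: 4

Analysis:
Layered search for 5:
  Layer 0: {0}
  Layer 1: {1}
  Layer 2: {4}
  Layer 3: {3}
  Layer 4: {5}
first hit 5 at d=4 via tau·tau·c·b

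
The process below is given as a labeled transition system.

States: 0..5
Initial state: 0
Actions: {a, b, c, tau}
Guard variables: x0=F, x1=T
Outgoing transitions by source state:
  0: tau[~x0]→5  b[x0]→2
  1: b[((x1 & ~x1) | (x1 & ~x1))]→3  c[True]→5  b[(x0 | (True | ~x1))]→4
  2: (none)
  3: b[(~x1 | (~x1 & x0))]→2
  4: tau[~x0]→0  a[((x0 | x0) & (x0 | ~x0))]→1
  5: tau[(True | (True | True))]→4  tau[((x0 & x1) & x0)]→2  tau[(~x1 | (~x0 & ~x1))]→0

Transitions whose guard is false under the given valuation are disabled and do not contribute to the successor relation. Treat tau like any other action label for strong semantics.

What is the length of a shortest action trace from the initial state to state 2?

Breadth-first toward 2:
  depth 0: {0}
  depth 1: {5}
  depth 2: {4}
2 never appears.

Answer: UNREACHABLE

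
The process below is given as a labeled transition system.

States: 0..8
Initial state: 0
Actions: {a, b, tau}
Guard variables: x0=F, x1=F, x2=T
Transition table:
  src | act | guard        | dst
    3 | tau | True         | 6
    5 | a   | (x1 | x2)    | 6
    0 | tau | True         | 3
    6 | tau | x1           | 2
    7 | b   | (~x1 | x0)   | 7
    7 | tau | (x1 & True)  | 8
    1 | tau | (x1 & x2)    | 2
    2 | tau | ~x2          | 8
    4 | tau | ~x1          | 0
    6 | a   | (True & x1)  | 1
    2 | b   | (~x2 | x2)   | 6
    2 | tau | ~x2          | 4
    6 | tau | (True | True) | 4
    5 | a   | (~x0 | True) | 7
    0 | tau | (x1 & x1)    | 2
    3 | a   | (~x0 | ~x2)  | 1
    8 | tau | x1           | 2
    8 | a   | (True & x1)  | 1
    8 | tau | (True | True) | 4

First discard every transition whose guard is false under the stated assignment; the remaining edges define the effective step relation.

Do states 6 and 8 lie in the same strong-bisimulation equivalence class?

Answer: BISIMILAR

Analysis:
Refine partition for ~:
  P[0] = {{0,1,2,3,4,5,6,7,8}}
  P[1] = {{0,4,6,8},{1},{2,7},{3},{5}}
  P[2] = {{0},{1},{2},{3},{4,6,8},{5},{7}}
  P[3] = {{0},{1},{2},{3},{4},{5},{6,8},{7}}
8 equivalence class(es) (converged in 4)
[6]={6,8}  [8]={6,8}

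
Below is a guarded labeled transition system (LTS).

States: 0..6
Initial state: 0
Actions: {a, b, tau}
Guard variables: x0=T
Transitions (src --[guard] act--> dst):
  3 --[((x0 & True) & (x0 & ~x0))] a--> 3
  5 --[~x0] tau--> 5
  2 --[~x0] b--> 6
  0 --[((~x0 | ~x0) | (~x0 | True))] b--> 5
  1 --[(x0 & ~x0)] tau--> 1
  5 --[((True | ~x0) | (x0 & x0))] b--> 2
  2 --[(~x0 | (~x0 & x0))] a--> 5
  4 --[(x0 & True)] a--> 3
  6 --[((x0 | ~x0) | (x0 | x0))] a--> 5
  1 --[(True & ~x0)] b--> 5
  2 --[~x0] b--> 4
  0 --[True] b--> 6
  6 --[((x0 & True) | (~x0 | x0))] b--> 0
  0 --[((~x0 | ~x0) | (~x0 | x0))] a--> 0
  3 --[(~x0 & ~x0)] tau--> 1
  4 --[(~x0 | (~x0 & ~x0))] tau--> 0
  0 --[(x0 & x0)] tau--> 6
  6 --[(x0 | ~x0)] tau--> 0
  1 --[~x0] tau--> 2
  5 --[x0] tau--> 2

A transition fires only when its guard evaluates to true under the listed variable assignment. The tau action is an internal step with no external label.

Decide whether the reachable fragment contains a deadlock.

Reachable = {0,2,5,6}
  0: a→0  b→5  b→6  tau→6  [4 out]
  2: ∅  [no exit]
  5: b→2  tau→2  [2 out]
  6: a→5  b→0  tau→0  [3 out]
witness 2: b·b

Answer: DEADLOCK at state 2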